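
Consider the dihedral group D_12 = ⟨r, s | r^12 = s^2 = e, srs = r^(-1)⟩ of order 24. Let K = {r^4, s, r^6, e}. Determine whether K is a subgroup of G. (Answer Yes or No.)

No

r^4 ∈ K but its inverse r^8 ∉ K, so K is not a subgroup.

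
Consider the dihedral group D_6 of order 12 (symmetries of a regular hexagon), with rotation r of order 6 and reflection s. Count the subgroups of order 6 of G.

3

|G| = 12 and 6 | 12, so subgroups of order 6 are possible by Lagrange.
The subgroups of order 6 are: {e, r, r^2, r^3, r^4, r^5}; {e, r^2, r^4, s, r^2s, r^4s}; {e, r^2, r^4, rs, r^3s, r^5s}.
So G has 3 subgroups of order 6.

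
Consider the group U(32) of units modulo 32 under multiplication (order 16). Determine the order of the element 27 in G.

8

Compute successive powers of 27 mod 32: 27, 25, 3, 17, 11, 9, 19, 1; 27^8 ≡ 1 (mod 32).
So |⟨27⟩| = 8.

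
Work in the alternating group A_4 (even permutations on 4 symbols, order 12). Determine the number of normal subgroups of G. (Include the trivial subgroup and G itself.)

G has 10 subgroups. Checking conjugation-invariance by order — order 1: 1/1 normal; order 2: 0/3 normal; order 3: 0/4 normal; order 4: 1/1 normal; order 12: 1/1 normal.
Total normal subgroups: 3.

3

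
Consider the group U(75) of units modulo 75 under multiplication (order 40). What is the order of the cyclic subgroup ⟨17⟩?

Compute successive powers of 17 mod 75: 17, 64, 38, 46, 32, 19, 23, 16, …; 17^20 ≡ 1 (mod 75).
So |⟨17⟩| = 20.

20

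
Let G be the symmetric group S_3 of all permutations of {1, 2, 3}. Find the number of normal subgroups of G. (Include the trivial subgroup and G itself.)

3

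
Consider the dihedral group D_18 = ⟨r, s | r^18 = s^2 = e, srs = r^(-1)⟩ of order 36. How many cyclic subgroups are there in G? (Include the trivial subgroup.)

24

Each element a generates a cyclic subgroup ⟨a⟩; distinct elements may generate the same one (a cyclic group of order d has φ(d) generators).
Cyclic subgroups by order — order 1: 1; order 2: 19; order 3: 1; order 6: 1; order 9: 1; order 18: 1.
Total: 24.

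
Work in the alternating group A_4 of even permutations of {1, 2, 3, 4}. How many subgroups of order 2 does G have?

3

|G| = 12 and 2 | 12, so subgroups of order 2 are possible by Lagrange.
The subgroups of order 2 are: {e, (1 2)(3 4)}; {e, (1 3)(2 4)}; {e, (1 4)(2 3)}.
So G has 3 subgroups of order 2.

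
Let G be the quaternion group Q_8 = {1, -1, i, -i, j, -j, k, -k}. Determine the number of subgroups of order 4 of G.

3

|G| = 8 and 4 | 8, so subgroups of order 4 are possible by Lagrange.
The subgroups of order 4 are: {1, -1, i, -i}; {1, -1, j, -j}; {1, -1, k, -k}.
So G has 3 subgroups of order 4.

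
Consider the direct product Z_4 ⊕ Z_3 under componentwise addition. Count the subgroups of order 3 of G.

|G| = 12 and 3 | 12, so subgroups of order 3 are possible by Lagrange.
The subgroups of order 3 are: {(0,0), (0,1), (0,2)}.
So G has 1 subgroup of order 3.

1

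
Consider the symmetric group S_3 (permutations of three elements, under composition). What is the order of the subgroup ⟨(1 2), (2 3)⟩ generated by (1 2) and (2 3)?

|⟨(1 2)⟩| = 2 and |⟨(2 3)⟩| = 2, so |H| is a multiple of lcm(2, 2) = 2 and divides |G| = 6.
Closing {(1 2), (2 3)} under the group operation gives all of G, so |H| = 6.

6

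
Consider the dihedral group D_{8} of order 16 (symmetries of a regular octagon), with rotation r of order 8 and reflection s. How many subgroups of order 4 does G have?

5

|G| = 16 and 4 | 16, so subgroups of order 4 are possible by Lagrange.
The subgroups of order 4 are: {e, r^2, r^4, r^6}; {e, r^4, r^2s, r^6s}; {e, r^4, r^3s, r^7s}; {e, r^4, s, r^4s}; … (5 in all).
So G has 5 subgroups of order 4.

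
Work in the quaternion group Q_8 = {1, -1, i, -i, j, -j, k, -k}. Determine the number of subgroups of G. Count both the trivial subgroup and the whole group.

6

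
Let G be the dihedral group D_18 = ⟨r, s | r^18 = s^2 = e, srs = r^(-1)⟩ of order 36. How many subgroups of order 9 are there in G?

1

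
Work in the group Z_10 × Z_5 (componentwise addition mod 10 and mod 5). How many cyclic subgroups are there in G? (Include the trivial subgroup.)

14

A cyclic subgroup of order d is generated by each of its φ(d) elements of order d, so the cyclic subgroups of order d number (#elements of order d)/φ(d).
Cyclic subgroups by order — order 1: 1; order 2: 1; order 5: 6; order 10: 6.
Total: 14.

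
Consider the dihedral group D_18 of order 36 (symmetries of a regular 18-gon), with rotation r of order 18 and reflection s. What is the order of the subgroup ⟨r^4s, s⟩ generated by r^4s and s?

18

|⟨r^4s⟩| = 2 and |⟨s⟩| = 2, so |H| is a multiple of lcm(2, 2) = 2 and divides |G| = 36.
Closing under the operation: H = {e, r^2, r^4, r^6, r^8, r^10, r^12, r^14, r^16, s, r^2s, r^4s, r^6s, r^8s, r^10s, r^12s, r^14s, r^16s}, so |H| = 18.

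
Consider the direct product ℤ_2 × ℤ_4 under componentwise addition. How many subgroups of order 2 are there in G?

3

|G| = 8 and 2 | 8, so subgroups of order 2 are possible by Lagrange.
The subgroups of order 2 are: {(0,0), (0,2)}; {(0,0), (1,0)}; {(0,0), (1,2)}.
So G has 3 subgroups of order 2.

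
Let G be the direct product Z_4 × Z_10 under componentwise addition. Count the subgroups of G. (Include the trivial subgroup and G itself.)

16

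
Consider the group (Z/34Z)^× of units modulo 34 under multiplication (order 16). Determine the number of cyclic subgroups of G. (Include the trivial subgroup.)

Group the elements of G by the cyclic subgroup they generate; each cyclic subgroup of order d accounts for φ(d) elements.
Cyclic subgroups by order — order 1: 1; order 2: 1; order 4: 1; order 8: 1; order 16: 1.
Total: 5.

5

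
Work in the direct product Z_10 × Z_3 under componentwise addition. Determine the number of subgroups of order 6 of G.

|G| = 30 and 6 | 30, so subgroups of order 6 are possible by Lagrange.
The subgroups of order 6 are: {(0,0), (0,1), (0,2), (5,0), (5,1), (5,2)}.
So G has 1 subgroup of order 6.

1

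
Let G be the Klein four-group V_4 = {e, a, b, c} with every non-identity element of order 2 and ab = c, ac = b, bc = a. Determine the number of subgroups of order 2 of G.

|G| = 4 and 2 | 4, so subgroups of order 2 are possible by Lagrange.
The subgroups of order 2 are: {e, a}; {e, b}; {e, c}.
So G has 3 subgroups of order 2.

3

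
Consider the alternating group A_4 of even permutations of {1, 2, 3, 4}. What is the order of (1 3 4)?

3

Computing powers of (1 3 4): the smallest k with ((1 3 4))^k = e is k = 3.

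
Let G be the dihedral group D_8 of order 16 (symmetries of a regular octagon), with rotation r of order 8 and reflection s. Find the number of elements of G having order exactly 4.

2

The elements of order 4 are: r^2, r^6.
That's 2.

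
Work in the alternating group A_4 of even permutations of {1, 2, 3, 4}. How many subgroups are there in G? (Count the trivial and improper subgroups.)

|G| = 12, so by Lagrange every subgroup order divides 12. Divisors: 1, 2, 3, 4, 6, 12.
Subgroups by order — order 1: 1; order 2: 3; order 3: 4; order 4: 1; order 6: 0; order 12: 1.
Total: 1 + 3 + 4 + 1 + 0 + 1 = 10.

10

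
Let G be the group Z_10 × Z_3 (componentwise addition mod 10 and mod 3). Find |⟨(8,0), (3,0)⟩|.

10

|⟨(8,0)⟩| = 5 and |⟨(3,0)⟩| = 10, so |H| is a multiple of lcm(5, 10) = 10 and divides |G| = 30.
Closing under the operation: H = {(0,0), (1,0), (2,0), (3,0), (4,0), (5,0), (6,0), (7,0), (8,0), (9,0)}, so |H| = 10.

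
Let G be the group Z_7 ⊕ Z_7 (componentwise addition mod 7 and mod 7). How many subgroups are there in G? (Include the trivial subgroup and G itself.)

10

|G| = 49, so by Lagrange every subgroup order divides 49. Divisors: 1, 7, 49.
Subgroups by order — order 1: 1; order 7: 8; order 49: 1.
Total: 1 + 8 + 1 = 10.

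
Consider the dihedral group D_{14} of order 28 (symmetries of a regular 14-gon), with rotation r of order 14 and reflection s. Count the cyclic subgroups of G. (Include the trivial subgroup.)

18

Group the elements of G by the cyclic subgroup they generate; each cyclic subgroup of order d accounts for φ(d) elements.
Cyclic subgroups by order — order 1: 1; order 2: 15; order 7: 1; order 14: 1.
Total: 18.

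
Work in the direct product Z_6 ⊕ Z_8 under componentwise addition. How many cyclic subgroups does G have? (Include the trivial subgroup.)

A cyclic subgroup of order d is generated by each of its φ(d) elements of order d, so the cyclic subgroups of order d number (#elements of order d)/φ(d).
Cyclic subgroups by order — order 1: 1; order 2: 3; order 3: 1; order 4: 2; order 6: 3; order 8: 2; order 12: 2; order 24: 2.
Total: 16.

16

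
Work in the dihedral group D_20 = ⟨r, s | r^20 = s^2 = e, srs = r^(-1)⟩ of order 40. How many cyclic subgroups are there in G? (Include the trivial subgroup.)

Group the elements of G by the cyclic subgroup they generate; each cyclic subgroup of order d accounts for φ(d) elements.
Cyclic subgroups by order — order 1: 1; order 2: 21; order 4: 1; order 5: 1; order 10: 1; order 20: 1.
Total: 26.

26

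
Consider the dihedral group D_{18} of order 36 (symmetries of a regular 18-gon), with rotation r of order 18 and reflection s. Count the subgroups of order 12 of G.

3

|G| = 36 and 12 | 36, so subgroups of order 12 are possible by Lagrange.
The subgroups of order 12 are: {e, r^3, r^6, r^9, r^12, r^15, rs, r^4s, r^7s, r^10s, r^13s, r^16s}; {e, r^3, r^6, r^9, r^12, r^15, r^2s, r^5s, r^8s, r^11s, r^14s, r^17s}; {e, r^3, r^6, r^9, r^12, r^15, s, r^3s, r^6s, r^9s, r^12s, r^15s}.
So G has 3 subgroups of order 12.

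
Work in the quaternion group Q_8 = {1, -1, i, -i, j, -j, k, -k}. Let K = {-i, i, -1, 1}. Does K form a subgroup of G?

Yes

|K| = 4 divides |G| = 8, consistent with Lagrange.
K contains the identity, every element's inverse is in K, and K is closed under ·: it is a subgroup.
In fact K = ⟨-i⟩.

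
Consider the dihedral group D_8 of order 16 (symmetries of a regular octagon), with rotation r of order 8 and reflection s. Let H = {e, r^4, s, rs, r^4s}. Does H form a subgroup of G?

No

|H| = 5 does not divide |G| = 16, so by Lagrange H is not a subgroup.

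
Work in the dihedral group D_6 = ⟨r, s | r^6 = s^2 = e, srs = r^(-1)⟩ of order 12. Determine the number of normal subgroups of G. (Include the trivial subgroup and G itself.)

G has 16 subgroups. Checking conjugation-invariance by order — order 1: 1/1 normal; order 2: 1/7 normal; order 3: 1/1 normal; order 4: 0/3 normal; order 6: 3/3 normal; order 12: 1/1 normal.
Total normal subgroups: 7.

7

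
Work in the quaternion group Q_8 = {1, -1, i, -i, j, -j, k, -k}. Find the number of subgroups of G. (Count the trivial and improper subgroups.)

6

|G| = 8, so by Lagrange every subgroup order divides 8. Divisors: 1, 2, 4, 8.
Subgroups by order — order 1: 1; order 2: 1; order 4: 3; order 8: 1.
Total: 1 + 1 + 3 + 1 = 6.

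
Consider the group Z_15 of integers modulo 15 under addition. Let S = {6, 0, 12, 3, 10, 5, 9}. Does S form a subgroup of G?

No

|S| = 7 does not divide |G| = 15, so by Lagrange S is not a subgroup.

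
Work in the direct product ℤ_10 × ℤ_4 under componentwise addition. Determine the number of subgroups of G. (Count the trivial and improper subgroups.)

|G| = 40, so by Lagrange every subgroup order divides 40. Divisors: 1, 2, 4, 5, 8, 10, 20, 40.
Subgroups by order — order 1: 1; order 2: 3; order 4: 3; order 5: 1; order 8: 1; order 10: 3; order 20: 3; order 40: 1.
Total: 1 + 3 + 3 + 1 + 1 + 3 + 3 + 1 = 16.

16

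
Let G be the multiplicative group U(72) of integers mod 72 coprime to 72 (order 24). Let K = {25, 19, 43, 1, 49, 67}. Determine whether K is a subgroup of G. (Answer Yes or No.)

|K| = 6 divides |G| = 24, consistent with Lagrange.
K contains the identity, every element's inverse is in K, and K is closed under ·: it is a subgroup.
In fact K = ⟨67⟩.

Yes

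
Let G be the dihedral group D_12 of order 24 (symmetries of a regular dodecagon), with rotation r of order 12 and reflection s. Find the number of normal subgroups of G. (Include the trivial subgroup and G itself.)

9

G has 34 subgroups. Checking conjugation-invariance by order — order 1: 1/1 normal; order 2: 1/13 normal; order 3: 1/1 normal; order 4: 1/7 normal; order 6: 1/5 normal; order 8: 0/3 normal; order 12: 3/3 normal; order 24: 1/1 normal.
Total normal subgroups: 9.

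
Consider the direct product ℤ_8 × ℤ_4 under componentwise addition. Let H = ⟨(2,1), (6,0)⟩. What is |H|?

|⟨(2,1)⟩| = 4 and |⟨(6,0)⟩| = 4, so |H| is a multiple of lcm(4, 4) = 4 and divides |G| = 32.
Closing under the operation: H = {(0,0), (0,1), (0,2), (0,3), (2,0), (2,1), (2,2), (2,3), (4,0), (4,1), (4,2), (4,3), (6,0), (6,1), (6,2), (6,3)}, so |H| = 16.

16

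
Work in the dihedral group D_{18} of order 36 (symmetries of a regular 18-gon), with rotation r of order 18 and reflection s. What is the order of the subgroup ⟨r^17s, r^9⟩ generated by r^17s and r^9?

4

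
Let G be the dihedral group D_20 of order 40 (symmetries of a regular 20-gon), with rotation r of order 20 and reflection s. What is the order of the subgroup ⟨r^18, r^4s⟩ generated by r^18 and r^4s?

20

|⟨r^18⟩| = 10 and |⟨r^4s⟩| = 2, so |H| is a multiple of lcm(10, 2) = 10 and divides |G| = 40.
Closing under the operation: H = {e, r^2, r^4, r^6, r^8, r^10, r^12, r^14, r^16, r^18, s, r^2s, r^4s, r^6s, r^8s, r^10s, r^12s, r^14s, r^16s, r^18s}, so |H| = 20.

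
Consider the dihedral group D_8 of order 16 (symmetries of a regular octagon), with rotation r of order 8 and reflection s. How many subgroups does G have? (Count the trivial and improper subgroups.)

19

|G| = 16, so by Lagrange every subgroup order divides 16. Divisors: 1, 2, 4, 8, 16.
Subgroups by order — order 1: 1; order 2: 9; order 4: 5; order 8: 3; order 16: 1.
Total: 1 + 9 + 5 + 3 + 1 = 19.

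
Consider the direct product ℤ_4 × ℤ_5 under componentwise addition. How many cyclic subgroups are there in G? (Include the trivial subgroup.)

6

Group the elements of G by the cyclic subgroup they generate; each cyclic subgroup of order d accounts for φ(d) elements.
Cyclic subgroups by order — order 1: 1; order 2: 1; order 4: 1; order 5: 1; order 10: 1; order 20: 1.
Total: 6.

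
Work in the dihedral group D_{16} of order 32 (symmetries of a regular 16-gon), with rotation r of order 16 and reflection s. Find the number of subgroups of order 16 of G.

3

|G| = 32 and 16 | 32, so subgroups of order 16 are possible by Lagrange.
The subgroups of order 16 are: {e, r, r^2, r^3, r^4, r^5, r^6, r^7, r^8, r^9, r^10, r^11, r^12, r^13, r^14, r^15}; {e, r^2, r^4, r^6, r^8, r^10, r^12, r^14, s, r^2s, r^4s, r^6s, r^8s, r^10s, r^12s, r^14s}; {e, r^2, r^4, r^6, r^8, r^10, r^12, r^14, rs, r^3s, r^5s, r^7s, r^9s, r^11s, r^13s, r^15s}.
So G has 3 subgroups of order 16.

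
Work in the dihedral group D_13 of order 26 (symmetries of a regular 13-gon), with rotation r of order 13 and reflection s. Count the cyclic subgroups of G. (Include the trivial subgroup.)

Group the elements of G by the cyclic subgroup they generate; each cyclic subgroup of order d accounts for φ(d) elements.
Cyclic subgroups by order — order 1: 1; order 2: 13; order 13: 1.
Total: 15.

15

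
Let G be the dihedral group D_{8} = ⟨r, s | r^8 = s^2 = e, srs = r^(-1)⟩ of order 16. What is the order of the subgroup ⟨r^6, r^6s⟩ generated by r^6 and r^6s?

|⟨r^6⟩| = 4 and |⟨r^6s⟩| = 2, so |H| is a multiple of lcm(4, 2) = 4 and divides |G| = 16.
Closing under the operation: H = {e, r^2, r^4, r^6, s, r^2s, r^4s, r^6s}, so |H| = 8.

8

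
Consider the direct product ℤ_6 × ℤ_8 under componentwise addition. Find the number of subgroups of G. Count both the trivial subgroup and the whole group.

|G| = 48, so by Lagrange every subgroup order divides 48. Divisors: 1, 2, 3, 4, 6, 8, 12, 16, 24, 48.
Subgroups by order — order 1: 1; order 2: 3; order 3: 1; order 4: 3; order 6: 3; order 8: 3; order 12: 3; order 16: 1; order 24: 3; order 48: 1.
Total: 1 + 3 + 1 + 3 + 3 + 3 + 3 + 1 + 3 + 1 = 22.

22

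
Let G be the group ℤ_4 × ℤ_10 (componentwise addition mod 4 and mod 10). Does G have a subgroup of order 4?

Yes

4 | 40. A subgroup of order 4 is {(0,0), (0,5), (2,0), (2,5)}.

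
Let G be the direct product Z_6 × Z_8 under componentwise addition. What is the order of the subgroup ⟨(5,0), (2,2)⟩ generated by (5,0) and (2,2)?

24

|⟨(5,0)⟩| = 6 and |⟨(2,2)⟩| = 12, so |H| is a multiple of lcm(6, 12) = 12 and divides |G| = 48.
Closing under the operation: H = {(0,0), (0,2), (0,4), (0,6), (1,0), (1,2), (1,4), (1,6), (2,0), (2,2), (2,4), (2,6), (3,0), (3,2), (3,4), (3,6), (4,0), (4,2), (4,4), (4,6), (5,0), (5,2), (5,4), (5,6)}, so |H| = 24.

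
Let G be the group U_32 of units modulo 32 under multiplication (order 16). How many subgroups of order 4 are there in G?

|G| = 16 and 4 | 16, so subgroups of order 4 are possible by Lagrange.
The subgroups of order 4 are: {1, 15, 17, 31}; {1, 7, 17, 23}; {1, 9, 17, 25}.
So G has 3 subgroups of order 4.

3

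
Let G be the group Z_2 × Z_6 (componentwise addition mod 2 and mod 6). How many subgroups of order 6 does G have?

|G| = 12 and 6 | 12, so subgroups of order 6 are possible by Lagrange.
The subgroups of order 6 are: {(0,0), (0,1), (0,2), (0,3), (0,4), (0,5)}; {(0,0), (0,2), (0,4), (1,0), (1,2), (1,4)}; {(0,0), (0,2), (0,4), (1,1), (1,3), (1,5)}.
So G has 3 subgroups of order 6.

3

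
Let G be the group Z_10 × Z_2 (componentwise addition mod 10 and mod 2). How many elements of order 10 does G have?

12

An element (a,b) has order lcm(ord(a), ord(b)); count pairs with lcm equal to 10.
Enumerating gives 12 such elements.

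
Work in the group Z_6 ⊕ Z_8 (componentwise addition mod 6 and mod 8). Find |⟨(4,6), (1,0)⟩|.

24

|⟨(4,6)⟩| = 12 and |⟨(1,0)⟩| = 6, so |H| is a multiple of lcm(12, 6) = 12 and divides |G| = 48.
Closing under the operation: H = {(0,0), (0,2), (0,4), (0,6), (1,0), (1,2), (1,4), (1,6), (2,0), (2,2), (2,4), (2,6), (3,0), (3,2), (3,4), (3,6), (4,0), (4,2), (4,4), (4,6), (5,0), (5,2), (5,4), (5,6)}, so |H| = 24.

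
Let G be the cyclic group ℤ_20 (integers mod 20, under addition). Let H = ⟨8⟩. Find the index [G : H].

|⟨8⟩| = 5 and |G| = 20.
By Lagrange, [G : H] = |G|/|H| = 20/5 = 4.

4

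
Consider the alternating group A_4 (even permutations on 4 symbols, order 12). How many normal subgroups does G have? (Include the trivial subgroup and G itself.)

G has 10 subgroups. Checking conjugation-invariance by order — order 1: 1/1 normal; order 2: 0/3 normal; order 3: 0/4 normal; order 4: 1/1 normal; order 12: 1/1 normal.
Total normal subgroups: 3.

3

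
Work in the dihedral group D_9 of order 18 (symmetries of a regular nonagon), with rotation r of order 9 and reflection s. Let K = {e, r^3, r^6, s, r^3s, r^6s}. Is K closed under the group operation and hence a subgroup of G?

|K| = 6 divides |G| = 18, consistent with Lagrange.
K contains the identity, every element's inverse is in K, and K is closed under ·: it is a subgroup.

Yes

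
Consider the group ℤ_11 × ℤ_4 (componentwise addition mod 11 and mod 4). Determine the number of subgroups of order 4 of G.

|G| = 44 and 4 | 44, so subgroups of order 4 are possible by Lagrange.
The subgroups of order 4 are: {(0,0), (0,1), (0,2), (0,3)}.
So G has 1 subgroup of order 4.

1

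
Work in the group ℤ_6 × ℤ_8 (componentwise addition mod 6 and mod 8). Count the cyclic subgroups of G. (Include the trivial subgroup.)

A cyclic subgroup of order d is generated by each of its φ(d) elements of order d, so the cyclic subgroups of order d number (#elements of order d)/φ(d).
Cyclic subgroups by order — order 1: 1; order 2: 3; order 3: 1; order 4: 2; order 6: 3; order 8: 2; order 12: 2; order 24: 2.
Total: 16.

16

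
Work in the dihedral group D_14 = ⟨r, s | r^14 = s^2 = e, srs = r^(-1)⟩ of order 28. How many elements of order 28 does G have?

0

No element of G has order 28 (even though 28 | 28).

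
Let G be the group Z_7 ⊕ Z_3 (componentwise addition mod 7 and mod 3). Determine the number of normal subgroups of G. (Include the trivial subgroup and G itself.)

4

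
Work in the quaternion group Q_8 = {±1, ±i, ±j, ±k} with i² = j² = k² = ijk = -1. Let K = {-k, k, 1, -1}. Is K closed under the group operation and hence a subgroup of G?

Yes

|K| = 4 divides |G| = 8, consistent with Lagrange.
K contains the identity, every element's inverse is in K, and K is closed under ·: it is a subgroup.
In fact K = ⟨-k⟩.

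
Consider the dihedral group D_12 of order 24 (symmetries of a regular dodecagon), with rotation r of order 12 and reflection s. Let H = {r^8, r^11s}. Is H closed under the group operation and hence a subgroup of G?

No

The identity e ∉ H, so H is not a subgroup.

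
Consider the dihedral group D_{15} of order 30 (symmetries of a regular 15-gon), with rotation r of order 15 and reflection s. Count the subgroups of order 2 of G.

|G| = 30 and 2 | 30, so subgroups of order 2 are possible by Lagrange.
The subgroups of order 2 are: {e, r^10s}; {e, r^11s}; {e, r^12s}; {e, r^13s}; … (15 in all).
So G has 15 subgroups of order 2.

15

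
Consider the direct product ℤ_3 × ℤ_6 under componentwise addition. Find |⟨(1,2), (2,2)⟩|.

9

|⟨(1,2)⟩| = 3 and |⟨(2,2)⟩| = 3, so |H| is a multiple of lcm(3, 3) = 3 and divides |G| = 18.
Closing under the operation: H = {(0,0), (0,2), (0,4), (1,0), (1,2), (1,4), (2,0), (2,2), (2,4)}, so |H| = 9.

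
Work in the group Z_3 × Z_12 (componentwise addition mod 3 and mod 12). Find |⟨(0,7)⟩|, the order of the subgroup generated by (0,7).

12

The order of (0,7) in Z_3 × Z_12 is lcm(ord(0) in Z_3, ord(7) in Z_12).
ord(0) = 1 and ord(7) = 12, so |⟨(0,7)⟩| = lcm(1, 12) = 12.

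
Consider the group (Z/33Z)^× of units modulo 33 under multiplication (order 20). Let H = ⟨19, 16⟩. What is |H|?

10

|⟨19⟩| = 10 and |⟨16⟩| = 5, so |H| is a multiple of lcm(10, 5) = 10 and divides |G| = 20.
Closing under the operation: H = {1, 4, 7, 10, 13, 16, 19, 25, 28, 31}, so |H| = 10.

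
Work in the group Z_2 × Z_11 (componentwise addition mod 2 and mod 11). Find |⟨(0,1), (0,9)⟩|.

11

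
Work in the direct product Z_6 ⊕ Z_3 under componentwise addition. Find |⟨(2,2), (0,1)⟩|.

|⟨(2,2)⟩| = 3 and |⟨(0,1)⟩| = 3, so |H| is a multiple of lcm(3, 3) = 3 and divides |G| = 18.
Closing under the operation: H = {(0,0), (0,1), (0,2), (2,0), (2,1), (2,2), (4,0), (4,1), (4,2)}, so |H| = 9.

9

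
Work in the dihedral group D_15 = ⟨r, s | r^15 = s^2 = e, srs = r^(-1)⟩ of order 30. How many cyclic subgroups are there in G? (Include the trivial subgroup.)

19

Each element a generates a cyclic subgroup ⟨a⟩; distinct elements may generate the same one (a cyclic group of order d has φ(d) generators).
Cyclic subgroups by order — order 1: 1; order 2: 15; order 3: 1; order 5: 1; order 15: 1.
Total: 19.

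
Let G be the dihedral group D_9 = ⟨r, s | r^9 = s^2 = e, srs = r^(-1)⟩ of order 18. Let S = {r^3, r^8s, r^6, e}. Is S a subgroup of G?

No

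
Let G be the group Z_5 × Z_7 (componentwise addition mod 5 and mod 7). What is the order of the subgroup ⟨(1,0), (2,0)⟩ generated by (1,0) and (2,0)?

5

|⟨(1,0)⟩| = 5 and |⟨(2,0)⟩| = 5, so |H| is a multiple of lcm(5, 5) = 5 and divides |G| = 35.
Closing under the operation: H = {(0,0), (1,0), (2,0), (3,0), (4,0)}, so |H| = 5.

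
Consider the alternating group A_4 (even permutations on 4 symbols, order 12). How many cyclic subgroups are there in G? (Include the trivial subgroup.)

8

Group the elements of G by the cyclic subgroup they generate; each cyclic subgroup of order d accounts for φ(d) elements.
Cyclic subgroups by order — order 1: 1; order 2: 3; order 3: 4.
Total: 8.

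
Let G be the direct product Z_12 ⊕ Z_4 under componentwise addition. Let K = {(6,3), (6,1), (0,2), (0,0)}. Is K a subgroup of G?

|K| = 4 divides |G| = 48, consistent with Lagrange.
K contains the identity, every element's inverse is in K, and K is closed under +: it is a subgroup.
In fact K = ⟨(6,1)⟩.

Yes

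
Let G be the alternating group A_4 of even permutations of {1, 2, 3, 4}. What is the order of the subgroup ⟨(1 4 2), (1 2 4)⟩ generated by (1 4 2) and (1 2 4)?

3

|⟨(1 4 2)⟩| = 3 and |⟨(1 2 4)⟩| = 3, so |H| is a multiple of lcm(3, 3) = 3 and divides |G| = 12.
Closing under the operation: H = {e, (1 2 4), (1 4 2)}, so |H| = 3.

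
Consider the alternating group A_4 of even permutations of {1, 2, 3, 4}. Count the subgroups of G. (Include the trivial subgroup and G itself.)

10

|G| = 12, so by Lagrange every subgroup order divides 12. Divisors: 1, 2, 3, 4, 6, 12.
Subgroups by order — order 1: 1; order 2: 3; order 3: 4; order 4: 1; order 6: 0; order 12: 1.
Total: 1 + 3 + 4 + 1 + 0 + 1 = 10.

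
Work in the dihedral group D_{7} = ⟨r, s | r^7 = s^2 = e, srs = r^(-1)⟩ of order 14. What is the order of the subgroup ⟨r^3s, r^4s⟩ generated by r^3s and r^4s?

|⟨r^3s⟩| = 2 and |⟨r^4s⟩| = 2, so |H| is a multiple of lcm(2, 2) = 2 and divides |G| = 14.
Closing {r^3s, r^4s} under the group operation gives all of G, so |H| = 14.

14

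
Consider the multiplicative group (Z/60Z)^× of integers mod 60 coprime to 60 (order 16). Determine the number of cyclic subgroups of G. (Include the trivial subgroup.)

12

A cyclic subgroup of order d is generated by each of its φ(d) elements of order d, so the cyclic subgroups of order d number (#elements of order d)/φ(d).
Cyclic subgroups by order — order 1: 1; order 2: 7; order 4: 4.
Total: 12.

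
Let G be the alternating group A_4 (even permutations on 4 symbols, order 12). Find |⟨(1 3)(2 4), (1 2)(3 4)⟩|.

4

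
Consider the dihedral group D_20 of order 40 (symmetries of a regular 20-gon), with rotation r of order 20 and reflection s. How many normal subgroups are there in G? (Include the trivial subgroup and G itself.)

9

G has 48 subgroups. Checking conjugation-invariance by order — order 1: 1/1 normal; order 2: 1/21 normal; order 4: 1/11 normal; order 5: 1/1 normal; order 8: 0/5 normal; order 10: 1/5 normal; order 20: 3/3 normal; order 40: 1/1 normal.
Total normal subgroups: 9.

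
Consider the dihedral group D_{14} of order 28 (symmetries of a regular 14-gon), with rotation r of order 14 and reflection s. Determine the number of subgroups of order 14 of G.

3

|G| = 28 and 14 | 28, so subgroups of order 14 are possible by Lagrange.
The subgroups of order 14 are: {e, r, r^2, r^3, r^4, r^5, r^6, r^7, r^8, r^9, r^10, r^11, r^12, r^13}; {e, r^2, r^4, r^6, r^8, r^10, r^12, s, r^2s, r^4s, r^6s, r^8s, r^10s, r^12s}; {e, r^2, r^4, r^6, r^8, r^10, r^12, rs, r^3s, r^5s, r^7s, r^9s, r^11s, r^13s}.
So G has 3 subgroups of order 14.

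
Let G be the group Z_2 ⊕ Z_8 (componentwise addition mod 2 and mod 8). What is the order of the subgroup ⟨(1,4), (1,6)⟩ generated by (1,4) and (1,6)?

|⟨(1,4)⟩| = 2 and |⟨(1,6)⟩| = 4, so |H| is a multiple of lcm(2, 4) = 4 and divides |G| = 16.
Closing under the operation: H = {(0,0), (0,2), (0,4), (0,6), (1,0), (1,2), (1,4), (1,6)}, so |H| = 8.

8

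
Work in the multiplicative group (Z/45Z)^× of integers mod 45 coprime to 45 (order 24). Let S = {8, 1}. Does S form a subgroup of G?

8 ∈ S but its inverse 17 ∉ S, so S is not a subgroup.

No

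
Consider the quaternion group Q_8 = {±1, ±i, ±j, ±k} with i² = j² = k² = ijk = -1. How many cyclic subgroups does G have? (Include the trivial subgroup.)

5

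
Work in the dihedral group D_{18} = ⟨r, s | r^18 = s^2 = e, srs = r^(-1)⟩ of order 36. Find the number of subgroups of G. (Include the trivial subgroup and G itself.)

|G| = 36, so by Lagrange every subgroup order divides 36. Divisors: 1, 2, 3, 4, 6, 9, 12, 18, 36.
Subgroups by order — order 1: 1; order 2: 19; order 3: 1; order 4: 9; order 6: 7; order 9: 1; order 12: 3; order 18: 3; order 36: 1.
Total: 1 + 19 + 1 + 9 + 7 + 1 + 3 + 3 + 1 = 45.

45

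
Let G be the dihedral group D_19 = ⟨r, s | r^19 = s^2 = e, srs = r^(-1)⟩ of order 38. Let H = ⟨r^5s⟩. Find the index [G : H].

|⟨r^5s⟩| = 2 and |G| = 38.
By Lagrange, [G : H] = |G|/|H| = 38/2 = 19.

19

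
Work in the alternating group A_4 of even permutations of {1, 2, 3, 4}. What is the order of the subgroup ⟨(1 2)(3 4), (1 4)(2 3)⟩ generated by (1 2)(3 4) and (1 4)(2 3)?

|⟨(1 2)(3 4)⟩| = 2 and |⟨(1 4)(2 3)⟩| = 2, so |H| is a multiple of lcm(2, 2) = 2 and divides |G| = 12.
Closing under the operation: H = {e, (1 2)(3 4), (1 3)(2 4), (1 4)(2 3)}, so |H| = 4.

4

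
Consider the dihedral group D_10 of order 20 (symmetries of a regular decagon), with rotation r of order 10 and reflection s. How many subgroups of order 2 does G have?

11

|G| = 20 and 2 | 20, so subgroups of order 2 are possible by Lagrange.
The subgroups of order 2 are: {e, r^2s}; {e, r^3s}; {e, r^4s}; {e, r^5}; … (11 in all).
So G has 11 subgroups of order 2.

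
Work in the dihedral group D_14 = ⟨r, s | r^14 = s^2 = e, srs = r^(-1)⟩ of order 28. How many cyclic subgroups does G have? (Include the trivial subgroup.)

A cyclic subgroup of order d is generated by each of its φ(d) elements of order d, so the cyclic subgroups of order d number (#elements of order d)/φ(d).
Cyclic subgroups by order — order 1: 1; order 2: 15; order 7: 1; order 14: 1.
Total: 18.

18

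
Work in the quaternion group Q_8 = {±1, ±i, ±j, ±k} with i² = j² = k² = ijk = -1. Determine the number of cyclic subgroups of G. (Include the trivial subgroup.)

A cyclic subgroup of order d is generated by each of its φ(d) elements of order d, so the cyclic subgroups of order d number (#elements of order d)/φ(d).
Cyclic subgroups by order — order 1: 1; order 2: 1; order 4: 3.
Total: 5.

5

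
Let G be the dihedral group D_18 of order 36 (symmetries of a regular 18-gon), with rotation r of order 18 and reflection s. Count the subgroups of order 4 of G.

9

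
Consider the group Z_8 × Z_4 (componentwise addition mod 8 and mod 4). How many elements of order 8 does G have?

An element (a,b) has order lcm(ord(a), ord(b)); count pairs with lcm equal to 8.
Enumerating gives 16 such elements.

16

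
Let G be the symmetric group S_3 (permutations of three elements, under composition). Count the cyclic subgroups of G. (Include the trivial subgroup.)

5

Each element a generates a cyclic subgroup ⟨a⟩; distinct elements may generate the same one (a cyclic group of order d has φ(d) generators).
Cyclic subgroups by order — order 1: 1; order 2: 3; order 3: 1.
Total: 5.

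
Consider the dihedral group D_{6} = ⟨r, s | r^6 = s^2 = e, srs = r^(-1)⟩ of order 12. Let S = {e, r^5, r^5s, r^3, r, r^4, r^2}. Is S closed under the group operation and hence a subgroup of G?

No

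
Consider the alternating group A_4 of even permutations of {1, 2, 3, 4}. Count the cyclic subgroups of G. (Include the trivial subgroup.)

8

A cyclic subgroup of order d is generated by each of its φ(d) elements of order d, so the cyclic subgroups of order d number (#elements of order d)/φ(d).
Cyclic subgroups by order — order 1: 1; order 2: 3; order 3: 4.
Total: 8.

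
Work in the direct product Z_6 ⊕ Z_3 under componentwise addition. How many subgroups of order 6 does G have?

4

|G| = 18 and 6 | 18, so subgroups of order 6 are possible by Lagrange.
The subgroups of order 6 are: {(0,0), (0,1), (0,2), (3,0), (3,1), (3,2)}; {(0,0), (1,0), (2,0), (3,0), (4,0), (5,0)}; {(0,0), (1,1), (2,2), (3,0), (4,1), (5,2)}; {(0,0), (1,2), (2,1), (3,0), (4,2), (5,1)}.
So G has 4 subgroups of order 6.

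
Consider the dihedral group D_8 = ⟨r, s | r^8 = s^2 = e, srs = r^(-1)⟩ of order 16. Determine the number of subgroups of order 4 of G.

|G| = 16 and 4 | 16, so subgroups of order 4 are possible by Lagrange.
The subgroups of order 4 are: {e, r^2, r^4, r^6}; {e, r^4, r^2s, r^6s}; {e, r^4, r^3s, r^7s}; {e, r^4, s, r^4s}; … (5 in all).
So G has 5 subgroups of order 4.

5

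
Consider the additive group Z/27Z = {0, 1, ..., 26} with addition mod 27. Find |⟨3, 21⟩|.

|⟨3⟩| = 9 and |⟨21⟩| = 9, so |H| is a multiple of lcm(9, 9) = 9 and divides |G| = 27.
Closing under the operation: H = {0, 3, 6, 9, 12, 15, 18, 21, 24}, so |H| = 9.

9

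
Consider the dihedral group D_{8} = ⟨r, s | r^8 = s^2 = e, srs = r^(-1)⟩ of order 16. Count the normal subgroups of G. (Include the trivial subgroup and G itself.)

G has 19 subgroups. Checking conjugation-invariance by order — order 1: 1/1 normal; order 2: 1/9 normal; order 4: 1/5 normal; order 8: 3/3 normal; order 16: 1/1 normal.
Total normal subgroups: 7.

7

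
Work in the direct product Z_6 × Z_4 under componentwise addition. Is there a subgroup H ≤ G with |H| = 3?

Yes

3 | 24. A subgroup of order 3 is {(0,0), (2,0), (4,0)}.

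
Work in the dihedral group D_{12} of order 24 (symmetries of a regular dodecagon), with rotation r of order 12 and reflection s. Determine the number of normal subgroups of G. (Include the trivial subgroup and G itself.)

G has 34 subgroups. Checking conjugation-invariance by order — order 1: 1/1 normal; order 2: 1/13 normal; order 3: 1/1 normal; order 4: 1/7 normal; order 6: 1/5 normal; order 8: 0/3 normal; order 12: 3/3 normal; order 24: 1/1 normal.
Total normal subgroups: 9.

9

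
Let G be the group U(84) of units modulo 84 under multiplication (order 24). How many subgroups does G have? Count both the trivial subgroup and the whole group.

|G| = 24, so by Lagrange every subgroup order divides 24. Divisors: 1, 2, 3, 4, 6, 8, 12, 24.
Subgroups by order — order 1: 1; order 2: 7; order 3: 1; order 4: 7; order 6: 7; order 8: 1; order 12: 7; order 24: 1.
Total: 1 + 7 + 1 + 7 + 7 + 1 + 7 + 1 = 32.

32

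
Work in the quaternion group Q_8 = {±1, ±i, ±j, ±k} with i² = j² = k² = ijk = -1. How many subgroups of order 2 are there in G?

1

|G| = 8 and 2 | 8, so subgroups of order 2 are possible by Lagrange.
The subgroups of order 2 are: {1, -1}.
So G has 1 subgroup of order 2.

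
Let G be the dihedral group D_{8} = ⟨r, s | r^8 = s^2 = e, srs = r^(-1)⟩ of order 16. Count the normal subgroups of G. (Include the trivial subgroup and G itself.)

7

G has 19 subgroups. Checking conjugation-invariance by order — order 1: 1/1 normal; order 2: 1/9 normal; order 4: 1/5 normal; order 8: 3/3 normal; order 16: 1/1 normal.
Total normal subgroups: 7.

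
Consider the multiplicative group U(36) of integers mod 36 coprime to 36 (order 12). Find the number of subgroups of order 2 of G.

3

|G| = 12 and 2 | 12, so subgroups of order 2 are possible by Lagrange.
The subgroups of order 2 are: {1, 17}; {1, 19}; {1, 35}.
So G has 3 subgroups of order 2.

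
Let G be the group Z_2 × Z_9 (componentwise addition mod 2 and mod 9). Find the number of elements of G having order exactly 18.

An element (a,b) has order lcm(ord(a), ord(b)); count pairs with lcm equal to 18.
Enumerating gives 6 such elements.

6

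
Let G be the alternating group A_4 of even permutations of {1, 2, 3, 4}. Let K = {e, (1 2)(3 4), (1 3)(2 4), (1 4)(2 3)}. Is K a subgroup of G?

|K| = 4 divides |G| = 12, consistent with Lagrange.
K contains the identity, every element's inverse is in K, and K is closed under ∘: it is a subgroup.

Yes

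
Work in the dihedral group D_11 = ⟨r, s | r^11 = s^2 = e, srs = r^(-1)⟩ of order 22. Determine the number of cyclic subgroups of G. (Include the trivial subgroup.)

Group the elements of G by the cyclic subgroup they generate; each cyclic subgroup of order d accounts for φ(d) elements.
Cyclic subgroups by order — order 1: 1; order 2: 11; order 11: 1.
Total: 13.

13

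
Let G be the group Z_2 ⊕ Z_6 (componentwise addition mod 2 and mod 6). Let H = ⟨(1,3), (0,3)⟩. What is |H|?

4

|⟨(1,3)⟩| = 2 and |⟨(0,3)⟩| = 2, so |H| is a multiple of lcm(2, 2) = 2 and divides |G| = 12.
Closing under the operation: H = {(0,0), (0,3), (1,0), (1,3)}, so |H| = 4.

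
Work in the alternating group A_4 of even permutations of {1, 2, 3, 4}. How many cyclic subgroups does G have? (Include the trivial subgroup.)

A cyclic subgroup of order d is generated by each of its φ(d) elements of order d, so the cyclic subgroups of order d number (#elements of order d)/φ(d).
Cyclic subgroups by order — order 1: 1; order 2: 3; order 3: 4.
Total: 8.

8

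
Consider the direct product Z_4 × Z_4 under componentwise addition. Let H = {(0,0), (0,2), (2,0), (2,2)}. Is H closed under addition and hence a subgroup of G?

Yes

|H| = 4 divides |G| = 16, consistent with Lagrange.
H contains the identity, every element's inverse is in H, and H is closed under +: it is a subgroup.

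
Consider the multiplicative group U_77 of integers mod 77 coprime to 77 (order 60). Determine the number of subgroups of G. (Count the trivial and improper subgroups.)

20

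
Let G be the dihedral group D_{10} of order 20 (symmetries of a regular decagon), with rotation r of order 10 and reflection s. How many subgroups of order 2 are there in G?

11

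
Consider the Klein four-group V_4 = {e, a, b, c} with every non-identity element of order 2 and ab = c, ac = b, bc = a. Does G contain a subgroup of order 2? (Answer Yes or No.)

Yes

2 | 4. A subgroup of order 2 is {e, a}.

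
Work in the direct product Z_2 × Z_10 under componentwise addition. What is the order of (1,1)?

The order of (1,1) in Z_2 × Z_10 is lcm(ord(1) in Z_2, ord(1) in Z_10).
ord(1) = 2 and ord(1) = 10, so |⟨(1,1)⟩| = lcm(2, 10) = 10.

10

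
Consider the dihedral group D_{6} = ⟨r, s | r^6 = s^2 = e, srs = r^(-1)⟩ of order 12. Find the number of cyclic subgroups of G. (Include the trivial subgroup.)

10

Each element a generates a cyclic subgroup ⟨a⟩; distinct elements may generate the same one (a cyclic group of order d has φ(d) generators).
Cyclic subgroups by order — order 1: 1; order 2: 7; order 3: 1; order 6: 1.
Total: 10.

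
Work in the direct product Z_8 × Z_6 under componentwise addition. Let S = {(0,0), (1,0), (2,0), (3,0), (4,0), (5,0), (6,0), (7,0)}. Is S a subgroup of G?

Yes

|S| = 8 divides |G| = 48, consistent with Lagrange.
S contains the identity, every element's inverse is in S, and S is closed under +: it is a subgroup.
In fact S = ⟨(7,0)⟩.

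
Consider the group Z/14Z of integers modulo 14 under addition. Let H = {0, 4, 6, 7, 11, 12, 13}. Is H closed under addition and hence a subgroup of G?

No

4 ∈ H but its inverse 10 ∉ H, so H is not a subgroup.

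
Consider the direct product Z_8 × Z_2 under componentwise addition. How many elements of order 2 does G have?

An element (a,b) has order lcm(ord(a), ord(b)); count pairs with lcm equal to 2.
Enumerating gives 3 such elements.

3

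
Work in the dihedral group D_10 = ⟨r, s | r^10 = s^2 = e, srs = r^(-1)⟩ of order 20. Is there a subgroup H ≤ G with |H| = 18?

18 does not divide |G| = 20, so by Lagrange no subgroup of order 18 exists.

No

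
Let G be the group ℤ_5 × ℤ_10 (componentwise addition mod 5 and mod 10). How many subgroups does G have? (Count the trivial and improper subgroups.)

|G| = 50, so by Lagrange every subgroup order divides 50. Divisors: 1, 2, 5, 10, 25, 50.
Subgroups by order — order 1: 1; order 2: 1; order 5: 6; order 10: 6; order 25: 1; order 50: 1.
Total: 1 + 1 + 6 + 6 + 1 + 1 = 16.

16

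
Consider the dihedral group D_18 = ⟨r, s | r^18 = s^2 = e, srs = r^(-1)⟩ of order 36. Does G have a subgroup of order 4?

4 | 36. A subgroup of order 4 is {e, r^9, rs, r^10s}.

Yes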